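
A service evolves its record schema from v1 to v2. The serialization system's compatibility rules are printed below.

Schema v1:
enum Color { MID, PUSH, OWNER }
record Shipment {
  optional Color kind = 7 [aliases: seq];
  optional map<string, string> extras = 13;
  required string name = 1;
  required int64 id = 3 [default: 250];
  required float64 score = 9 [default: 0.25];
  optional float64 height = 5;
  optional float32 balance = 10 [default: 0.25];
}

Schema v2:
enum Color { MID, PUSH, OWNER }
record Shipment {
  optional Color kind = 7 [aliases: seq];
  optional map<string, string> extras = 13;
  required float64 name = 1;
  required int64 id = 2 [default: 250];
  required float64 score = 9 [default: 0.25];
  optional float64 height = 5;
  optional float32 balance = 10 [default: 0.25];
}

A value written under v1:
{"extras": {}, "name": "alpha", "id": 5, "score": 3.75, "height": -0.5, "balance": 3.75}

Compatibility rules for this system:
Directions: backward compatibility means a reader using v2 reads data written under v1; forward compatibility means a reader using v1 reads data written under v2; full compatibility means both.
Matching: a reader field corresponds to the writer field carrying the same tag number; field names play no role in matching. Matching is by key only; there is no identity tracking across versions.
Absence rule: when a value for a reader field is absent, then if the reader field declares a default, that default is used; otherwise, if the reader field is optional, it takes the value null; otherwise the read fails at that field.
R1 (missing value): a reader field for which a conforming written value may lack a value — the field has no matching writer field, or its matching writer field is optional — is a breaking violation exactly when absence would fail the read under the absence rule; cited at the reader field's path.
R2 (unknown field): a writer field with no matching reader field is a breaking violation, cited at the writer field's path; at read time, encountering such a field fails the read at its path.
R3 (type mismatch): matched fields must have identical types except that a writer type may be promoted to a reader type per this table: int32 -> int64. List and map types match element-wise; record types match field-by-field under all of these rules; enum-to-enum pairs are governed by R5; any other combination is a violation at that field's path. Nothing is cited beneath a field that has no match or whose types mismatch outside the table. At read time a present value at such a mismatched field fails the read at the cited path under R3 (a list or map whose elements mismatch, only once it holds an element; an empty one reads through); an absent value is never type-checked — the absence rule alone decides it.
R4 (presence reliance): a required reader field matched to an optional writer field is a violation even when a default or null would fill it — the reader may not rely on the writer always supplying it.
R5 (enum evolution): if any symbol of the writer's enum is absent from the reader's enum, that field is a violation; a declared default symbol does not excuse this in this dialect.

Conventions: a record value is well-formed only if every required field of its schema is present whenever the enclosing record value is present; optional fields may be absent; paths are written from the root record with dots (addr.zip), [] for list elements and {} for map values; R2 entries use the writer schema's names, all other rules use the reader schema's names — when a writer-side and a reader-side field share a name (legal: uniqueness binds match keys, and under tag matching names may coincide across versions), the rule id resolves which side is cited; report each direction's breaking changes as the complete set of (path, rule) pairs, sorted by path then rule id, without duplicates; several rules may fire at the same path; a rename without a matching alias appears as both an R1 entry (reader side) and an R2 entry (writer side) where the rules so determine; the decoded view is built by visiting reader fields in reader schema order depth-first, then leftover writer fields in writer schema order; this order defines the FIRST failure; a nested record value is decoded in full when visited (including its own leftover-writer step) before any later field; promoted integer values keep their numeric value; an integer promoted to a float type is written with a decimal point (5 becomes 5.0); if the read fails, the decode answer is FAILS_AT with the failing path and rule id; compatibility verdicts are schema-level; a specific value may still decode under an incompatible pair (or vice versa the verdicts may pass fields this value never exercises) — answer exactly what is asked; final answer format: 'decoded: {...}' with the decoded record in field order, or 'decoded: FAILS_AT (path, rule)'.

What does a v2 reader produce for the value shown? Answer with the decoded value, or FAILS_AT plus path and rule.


decoded: FAILS_AT (name, R3)

the writer's type comes first in each Shipment pair
decode walk for Shipment under reader schema v2:
  kind := null (not supplied -> null)
  extras := {}
  read fails at name under R3
  => FAILS_AT (name, R3)
remaining Shipment differences; none change what is asked:
  field id in record Shipment: tag 3 changed to 2 -> matters for Shipment compatibility verdicts, not for this value's decode


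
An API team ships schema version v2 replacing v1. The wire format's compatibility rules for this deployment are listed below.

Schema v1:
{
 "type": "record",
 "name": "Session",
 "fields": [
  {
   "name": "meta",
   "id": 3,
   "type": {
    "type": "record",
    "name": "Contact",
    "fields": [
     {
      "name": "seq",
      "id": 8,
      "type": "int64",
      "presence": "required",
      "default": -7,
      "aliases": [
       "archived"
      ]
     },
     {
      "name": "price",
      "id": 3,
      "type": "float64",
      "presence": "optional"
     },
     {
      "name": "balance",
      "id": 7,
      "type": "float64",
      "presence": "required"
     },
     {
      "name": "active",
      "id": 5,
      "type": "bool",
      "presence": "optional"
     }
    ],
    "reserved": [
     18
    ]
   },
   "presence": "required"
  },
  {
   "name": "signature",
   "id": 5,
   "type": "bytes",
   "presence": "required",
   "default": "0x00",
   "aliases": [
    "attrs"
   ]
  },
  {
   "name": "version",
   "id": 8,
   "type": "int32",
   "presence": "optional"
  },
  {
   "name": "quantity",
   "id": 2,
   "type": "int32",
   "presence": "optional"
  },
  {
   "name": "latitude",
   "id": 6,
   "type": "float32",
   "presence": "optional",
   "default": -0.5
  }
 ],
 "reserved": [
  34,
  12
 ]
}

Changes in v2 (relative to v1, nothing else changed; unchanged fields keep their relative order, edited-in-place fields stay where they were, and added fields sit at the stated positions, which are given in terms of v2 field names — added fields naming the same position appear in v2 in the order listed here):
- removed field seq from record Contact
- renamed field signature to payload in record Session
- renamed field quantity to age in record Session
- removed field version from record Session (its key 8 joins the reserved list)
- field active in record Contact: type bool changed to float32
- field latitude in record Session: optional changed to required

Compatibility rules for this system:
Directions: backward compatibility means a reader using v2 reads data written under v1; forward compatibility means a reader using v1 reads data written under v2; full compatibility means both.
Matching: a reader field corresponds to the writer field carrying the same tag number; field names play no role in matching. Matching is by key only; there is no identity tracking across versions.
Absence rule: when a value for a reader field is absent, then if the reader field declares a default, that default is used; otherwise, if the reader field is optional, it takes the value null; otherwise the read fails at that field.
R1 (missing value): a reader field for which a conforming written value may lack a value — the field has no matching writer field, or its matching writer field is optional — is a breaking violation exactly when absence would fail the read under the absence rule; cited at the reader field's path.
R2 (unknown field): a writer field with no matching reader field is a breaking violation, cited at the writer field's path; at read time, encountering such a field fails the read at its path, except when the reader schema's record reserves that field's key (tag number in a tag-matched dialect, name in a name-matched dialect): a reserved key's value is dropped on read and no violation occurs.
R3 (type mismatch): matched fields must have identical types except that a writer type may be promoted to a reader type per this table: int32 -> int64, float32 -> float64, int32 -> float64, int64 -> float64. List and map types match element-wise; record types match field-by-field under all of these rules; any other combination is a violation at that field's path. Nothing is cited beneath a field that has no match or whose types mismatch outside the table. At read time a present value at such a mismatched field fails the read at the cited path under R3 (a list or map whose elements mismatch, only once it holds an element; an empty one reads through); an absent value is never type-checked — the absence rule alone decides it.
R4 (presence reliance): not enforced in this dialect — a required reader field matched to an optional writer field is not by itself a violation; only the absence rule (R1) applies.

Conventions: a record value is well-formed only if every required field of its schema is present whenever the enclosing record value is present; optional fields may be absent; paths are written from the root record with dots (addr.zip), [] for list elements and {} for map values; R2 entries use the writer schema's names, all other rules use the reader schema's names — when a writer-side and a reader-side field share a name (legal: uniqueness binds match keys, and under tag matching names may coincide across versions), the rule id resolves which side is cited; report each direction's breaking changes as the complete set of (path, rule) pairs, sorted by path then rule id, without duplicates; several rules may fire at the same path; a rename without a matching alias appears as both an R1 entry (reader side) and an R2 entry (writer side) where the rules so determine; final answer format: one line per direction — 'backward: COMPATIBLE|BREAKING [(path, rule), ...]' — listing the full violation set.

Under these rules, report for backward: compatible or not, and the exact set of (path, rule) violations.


backward: BREAKING [(meta.active, R3), (meta.seq, R2)]

arrows below run writer -> reader for Session
backward pass over Session, reader schema v2, writer schema v1:
  Contact -> Contact, writer required: meta aligns to meta
  bytes -> bytes, writer required: payload aligns to signature
  int32 -> int32, writer optional: age aligns to quantity
  float32 -> float32, writer optional: latitude aligns to latitude
  version (writer side), unknown to reader
  float64 -> float64, writer optional: meta.price aligns to meta.price
  float64 -> float64, writer required: meta.balance aligns to meta.balance
  bool -> float32, writer optional: meta.active aligns to meta.active
  meta.seq (writer side), unknown to reader
  breaking: (meta.active, R3)
  breaking: (meta.seq, R2)
  => backward: BREAKING (2)
diffs on Session not affecting the asked answer:
  renamed field signature to payload in record Session -> triggers nothing under Session's printed rules — same verdict
  renamed field quantity to age in record Session -> triggers nothing under Session's printed rules — same verdict
  removed field version from record Session (its key 8 joins the reserved list) -> triggers nothing under Session's printed rules — same verdict
  field latitude in record Session: optional changed to required -> triggers nothing under Session's printed rules — same verdict


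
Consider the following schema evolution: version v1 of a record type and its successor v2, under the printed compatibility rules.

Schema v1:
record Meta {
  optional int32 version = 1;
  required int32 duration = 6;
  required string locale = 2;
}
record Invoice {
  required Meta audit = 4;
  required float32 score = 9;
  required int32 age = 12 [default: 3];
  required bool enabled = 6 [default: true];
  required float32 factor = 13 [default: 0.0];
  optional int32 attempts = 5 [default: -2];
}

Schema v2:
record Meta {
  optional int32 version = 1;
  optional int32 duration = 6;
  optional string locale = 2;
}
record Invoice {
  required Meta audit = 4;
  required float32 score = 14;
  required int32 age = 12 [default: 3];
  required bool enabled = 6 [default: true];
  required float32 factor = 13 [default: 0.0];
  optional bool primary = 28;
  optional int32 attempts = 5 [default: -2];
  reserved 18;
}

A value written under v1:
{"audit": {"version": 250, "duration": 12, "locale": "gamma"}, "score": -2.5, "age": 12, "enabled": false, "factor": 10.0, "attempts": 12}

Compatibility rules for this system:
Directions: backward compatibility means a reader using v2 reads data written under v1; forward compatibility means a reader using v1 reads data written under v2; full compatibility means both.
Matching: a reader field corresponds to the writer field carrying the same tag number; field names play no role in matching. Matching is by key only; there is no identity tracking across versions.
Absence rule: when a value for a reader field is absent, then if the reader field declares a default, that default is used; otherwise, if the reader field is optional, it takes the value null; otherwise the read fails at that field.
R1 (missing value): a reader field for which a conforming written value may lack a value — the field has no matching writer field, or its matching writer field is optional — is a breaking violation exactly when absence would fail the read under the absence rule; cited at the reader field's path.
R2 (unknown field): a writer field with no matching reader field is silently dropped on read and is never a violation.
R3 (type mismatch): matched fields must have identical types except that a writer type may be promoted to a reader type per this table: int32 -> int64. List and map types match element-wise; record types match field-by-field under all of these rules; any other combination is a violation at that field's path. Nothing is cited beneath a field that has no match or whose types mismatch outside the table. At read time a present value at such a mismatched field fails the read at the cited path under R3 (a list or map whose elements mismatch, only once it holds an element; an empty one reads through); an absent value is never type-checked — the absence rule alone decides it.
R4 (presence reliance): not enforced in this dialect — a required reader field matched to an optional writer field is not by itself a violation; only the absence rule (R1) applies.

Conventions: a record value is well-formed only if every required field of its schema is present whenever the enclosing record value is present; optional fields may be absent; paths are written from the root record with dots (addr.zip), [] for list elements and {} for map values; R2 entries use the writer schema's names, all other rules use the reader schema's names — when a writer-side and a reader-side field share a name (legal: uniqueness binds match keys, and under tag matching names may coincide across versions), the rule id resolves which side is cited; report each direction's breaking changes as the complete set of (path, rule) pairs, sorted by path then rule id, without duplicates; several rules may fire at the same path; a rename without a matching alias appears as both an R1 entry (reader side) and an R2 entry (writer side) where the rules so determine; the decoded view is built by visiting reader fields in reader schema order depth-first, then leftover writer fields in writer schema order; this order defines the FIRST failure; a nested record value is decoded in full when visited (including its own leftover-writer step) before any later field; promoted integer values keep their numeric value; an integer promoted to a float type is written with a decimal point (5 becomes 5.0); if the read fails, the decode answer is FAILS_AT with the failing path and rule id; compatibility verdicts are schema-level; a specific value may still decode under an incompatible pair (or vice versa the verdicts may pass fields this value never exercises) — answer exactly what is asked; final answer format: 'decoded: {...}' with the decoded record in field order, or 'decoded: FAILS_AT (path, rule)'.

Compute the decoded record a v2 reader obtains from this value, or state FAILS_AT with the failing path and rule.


decoded: FAILS_AT (score, R1)

arrows below run writer -> reader for Invoice
migrating the Invoice value to v2:
  audit.version := 250
  audit.duration := 12
  audit.locale := "gamma"
  read fails at score under R1 (no fill)
  => FAILS_AT (score, R1)
the rest of the Invoice diff is inert for this question:
  added field primary to record Invoice: optional bool, tag 28 (in v2 it sits immediately before attempts) -> fires no rule on Invoice under this dialect and leaves the result unchanged
  field locale in record Meta: required changed to optional -> changes Invoice's schema-level verdicts only — the decode of this value is the same
  field duration in record Meta: required changed to optional -> changes Invoice's schema-level verdicts only — the decode of this value is the same


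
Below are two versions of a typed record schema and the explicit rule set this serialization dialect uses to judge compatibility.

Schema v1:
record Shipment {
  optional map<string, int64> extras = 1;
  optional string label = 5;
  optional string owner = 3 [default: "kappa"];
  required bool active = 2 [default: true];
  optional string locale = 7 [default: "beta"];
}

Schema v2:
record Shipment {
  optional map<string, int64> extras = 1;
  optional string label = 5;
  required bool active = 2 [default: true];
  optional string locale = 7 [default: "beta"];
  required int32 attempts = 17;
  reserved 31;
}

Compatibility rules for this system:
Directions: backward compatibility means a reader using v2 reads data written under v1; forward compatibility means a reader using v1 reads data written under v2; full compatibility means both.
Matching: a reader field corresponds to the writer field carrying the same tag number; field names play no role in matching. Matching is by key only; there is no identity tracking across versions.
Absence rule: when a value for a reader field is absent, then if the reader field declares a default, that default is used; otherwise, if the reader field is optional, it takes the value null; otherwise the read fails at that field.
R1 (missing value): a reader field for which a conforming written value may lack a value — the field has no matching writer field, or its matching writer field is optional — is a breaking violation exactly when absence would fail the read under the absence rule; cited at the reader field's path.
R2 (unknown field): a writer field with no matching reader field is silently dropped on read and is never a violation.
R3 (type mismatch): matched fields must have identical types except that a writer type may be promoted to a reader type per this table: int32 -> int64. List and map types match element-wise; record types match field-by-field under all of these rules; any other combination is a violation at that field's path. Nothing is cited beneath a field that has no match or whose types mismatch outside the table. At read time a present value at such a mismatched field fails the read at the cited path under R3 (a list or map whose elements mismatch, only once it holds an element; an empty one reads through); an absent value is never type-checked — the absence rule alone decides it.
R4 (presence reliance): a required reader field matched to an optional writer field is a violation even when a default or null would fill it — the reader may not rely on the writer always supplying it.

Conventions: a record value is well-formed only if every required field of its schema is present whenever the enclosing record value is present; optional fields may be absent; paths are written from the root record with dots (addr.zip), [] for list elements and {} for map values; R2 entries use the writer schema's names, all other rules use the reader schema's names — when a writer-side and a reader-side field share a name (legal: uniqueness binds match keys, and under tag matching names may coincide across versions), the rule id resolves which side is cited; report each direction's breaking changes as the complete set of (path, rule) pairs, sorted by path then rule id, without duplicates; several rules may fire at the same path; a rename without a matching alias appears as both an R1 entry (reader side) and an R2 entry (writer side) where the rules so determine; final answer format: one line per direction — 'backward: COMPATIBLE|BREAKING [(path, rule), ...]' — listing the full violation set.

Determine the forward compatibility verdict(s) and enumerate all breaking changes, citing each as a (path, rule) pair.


the writer's type comes first in each Shipment pair
forward pass over Shipment, reader schema v1, writer schema v2:
  extras <- extras (map<string, int64> -> map<string, int64>, writer optional)
  label <- label (string -> string, writer optional)
  no writer field matches reader owner
  active <- active (bool -> bool, writer required)
  locale <- locale (string -> string, writer optional)
  writer attempts: unknown to reader
  => no violations; forward on Shipment: COMPATIBLE
the other Shipment changes do not affect what is asked:
  removed field owner from record Shipment -> no rule fires on it in Shipment's dialect; the asked verdict holds
  added field attempts to record Shipment: required int32, tag 17 (in v2 it sits last) -> affects backward compatibility only, which is not asked

forward: COMPATIBLE []


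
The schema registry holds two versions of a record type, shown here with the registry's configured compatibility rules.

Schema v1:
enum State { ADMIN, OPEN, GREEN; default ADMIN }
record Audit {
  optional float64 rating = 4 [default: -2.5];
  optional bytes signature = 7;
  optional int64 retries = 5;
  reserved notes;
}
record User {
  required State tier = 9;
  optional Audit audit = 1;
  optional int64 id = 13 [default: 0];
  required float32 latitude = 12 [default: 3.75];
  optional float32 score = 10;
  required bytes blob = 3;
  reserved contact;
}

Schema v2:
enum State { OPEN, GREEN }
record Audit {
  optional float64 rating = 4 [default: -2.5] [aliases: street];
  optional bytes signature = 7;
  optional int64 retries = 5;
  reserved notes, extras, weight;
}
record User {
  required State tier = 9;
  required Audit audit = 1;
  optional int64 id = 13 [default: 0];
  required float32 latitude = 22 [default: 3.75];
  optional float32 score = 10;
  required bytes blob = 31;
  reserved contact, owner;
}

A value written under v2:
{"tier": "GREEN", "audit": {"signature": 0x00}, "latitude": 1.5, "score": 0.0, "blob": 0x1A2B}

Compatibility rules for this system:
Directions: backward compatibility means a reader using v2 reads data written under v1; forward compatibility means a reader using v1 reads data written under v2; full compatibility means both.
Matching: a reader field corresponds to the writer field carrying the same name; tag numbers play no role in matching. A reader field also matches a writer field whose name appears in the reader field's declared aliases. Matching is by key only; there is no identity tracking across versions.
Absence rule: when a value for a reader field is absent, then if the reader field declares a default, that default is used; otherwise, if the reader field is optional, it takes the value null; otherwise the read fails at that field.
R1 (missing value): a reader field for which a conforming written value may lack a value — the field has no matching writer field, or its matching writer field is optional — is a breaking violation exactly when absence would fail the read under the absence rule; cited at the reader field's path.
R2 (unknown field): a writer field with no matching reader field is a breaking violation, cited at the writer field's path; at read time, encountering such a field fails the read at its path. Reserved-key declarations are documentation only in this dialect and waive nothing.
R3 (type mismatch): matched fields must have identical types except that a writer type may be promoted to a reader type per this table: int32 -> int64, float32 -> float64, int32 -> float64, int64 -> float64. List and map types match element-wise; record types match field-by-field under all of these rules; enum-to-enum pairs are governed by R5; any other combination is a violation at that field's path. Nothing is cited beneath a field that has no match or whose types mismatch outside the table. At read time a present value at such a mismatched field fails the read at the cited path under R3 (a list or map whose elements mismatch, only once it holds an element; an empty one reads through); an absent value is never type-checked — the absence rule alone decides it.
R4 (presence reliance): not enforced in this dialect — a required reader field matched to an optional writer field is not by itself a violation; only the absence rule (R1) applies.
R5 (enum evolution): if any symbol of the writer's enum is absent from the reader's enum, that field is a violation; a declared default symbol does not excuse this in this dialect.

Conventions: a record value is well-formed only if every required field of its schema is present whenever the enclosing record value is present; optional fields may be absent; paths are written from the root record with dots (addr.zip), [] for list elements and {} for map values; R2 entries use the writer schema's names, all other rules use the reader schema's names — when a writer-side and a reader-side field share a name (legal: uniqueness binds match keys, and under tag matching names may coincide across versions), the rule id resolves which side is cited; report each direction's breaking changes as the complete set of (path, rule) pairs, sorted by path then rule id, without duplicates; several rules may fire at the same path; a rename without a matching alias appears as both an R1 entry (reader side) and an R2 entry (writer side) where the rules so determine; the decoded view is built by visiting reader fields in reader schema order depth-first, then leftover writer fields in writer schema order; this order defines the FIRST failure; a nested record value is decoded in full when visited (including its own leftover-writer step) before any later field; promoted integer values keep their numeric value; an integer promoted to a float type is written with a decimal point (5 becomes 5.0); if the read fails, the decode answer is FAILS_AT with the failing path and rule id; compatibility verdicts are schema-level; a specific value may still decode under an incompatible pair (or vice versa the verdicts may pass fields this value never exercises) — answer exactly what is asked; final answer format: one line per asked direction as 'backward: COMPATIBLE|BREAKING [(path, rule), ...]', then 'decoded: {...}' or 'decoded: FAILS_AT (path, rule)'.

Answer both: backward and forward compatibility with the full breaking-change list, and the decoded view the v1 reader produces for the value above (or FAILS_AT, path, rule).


backward: BREAKING [(audit, R1), (tier, R5)]; forward: COMPATIBLE []; decoded: {"tier": "GREEN", "audit": {"rating": -2.5, "signature": 0x00, "retries": null}, "id": 0, "latitude": 1.5, "score": 0.0, "blob": 0x1A2B}

arrows below run writer -> reader for User
backward pass over User, reader schema v2, writer schema v1:
  tier: State -> State, writer required; from tier
  audit: Audit -> Audit, writer optional; from audit
  id: int64 -> int64, writer optional; from id
  latitude: float32 -> float32, writer required; from latitude
  score: float32 -> float32, writer optional; from score
  blob: bytes -> bytes, writer required; from blob
  audit.rating: float64 -> float64, writer optional; from audit.rating
  audit.signature: bytes -> bytes, writer optional; from audit.signature
  audit.retries: int64 -> int64, writer optional; from audit.retries
  breaking: (audit, R1)
  breaking: (tier, R5)
  => backward verdict for User: BREAKING, 2 violation(s)
forward pass over User, reader schema v1, writer schema v2:
  tier: State -> State, writer required; from tier
  audit: Audit -> Audit, writer required; from audit
  id: int64 -> int64, writer optional; from id
  latitude: float32 -> float32, writer required; from latitude
  score: float32 -> float32, writer optional; from score
  blob: bytes -> bytes, writer required; from blob
  audit.rating: float64 -> float64, writer optional; from audit.rating
  audit.signature: bytes -> bytes, writer optional; from audit.signature
  audit.retries: int64 -> int64, writer optional; from audit.retries
  => no violations; forward on User: COMPATIBLE
migrating the User value to v1:
  tier := "GREEN"
  audit.rating := -2.5 (absent -> default)
  audit.signature := 0x00
  audit.retries := null (absent, optional -> null)
  id := 0 (absent -> default)
  latitude := 1.5
  score := 0.0
  blob := 0x1A2B
  => decoded: {"tier": "GREEN", "audit": {"rating": -2.5, "signature": 0x00, "retries": null}, "id": 0, "latitude": 1.5, "score": 0.0, "blob": 0x1A2B}


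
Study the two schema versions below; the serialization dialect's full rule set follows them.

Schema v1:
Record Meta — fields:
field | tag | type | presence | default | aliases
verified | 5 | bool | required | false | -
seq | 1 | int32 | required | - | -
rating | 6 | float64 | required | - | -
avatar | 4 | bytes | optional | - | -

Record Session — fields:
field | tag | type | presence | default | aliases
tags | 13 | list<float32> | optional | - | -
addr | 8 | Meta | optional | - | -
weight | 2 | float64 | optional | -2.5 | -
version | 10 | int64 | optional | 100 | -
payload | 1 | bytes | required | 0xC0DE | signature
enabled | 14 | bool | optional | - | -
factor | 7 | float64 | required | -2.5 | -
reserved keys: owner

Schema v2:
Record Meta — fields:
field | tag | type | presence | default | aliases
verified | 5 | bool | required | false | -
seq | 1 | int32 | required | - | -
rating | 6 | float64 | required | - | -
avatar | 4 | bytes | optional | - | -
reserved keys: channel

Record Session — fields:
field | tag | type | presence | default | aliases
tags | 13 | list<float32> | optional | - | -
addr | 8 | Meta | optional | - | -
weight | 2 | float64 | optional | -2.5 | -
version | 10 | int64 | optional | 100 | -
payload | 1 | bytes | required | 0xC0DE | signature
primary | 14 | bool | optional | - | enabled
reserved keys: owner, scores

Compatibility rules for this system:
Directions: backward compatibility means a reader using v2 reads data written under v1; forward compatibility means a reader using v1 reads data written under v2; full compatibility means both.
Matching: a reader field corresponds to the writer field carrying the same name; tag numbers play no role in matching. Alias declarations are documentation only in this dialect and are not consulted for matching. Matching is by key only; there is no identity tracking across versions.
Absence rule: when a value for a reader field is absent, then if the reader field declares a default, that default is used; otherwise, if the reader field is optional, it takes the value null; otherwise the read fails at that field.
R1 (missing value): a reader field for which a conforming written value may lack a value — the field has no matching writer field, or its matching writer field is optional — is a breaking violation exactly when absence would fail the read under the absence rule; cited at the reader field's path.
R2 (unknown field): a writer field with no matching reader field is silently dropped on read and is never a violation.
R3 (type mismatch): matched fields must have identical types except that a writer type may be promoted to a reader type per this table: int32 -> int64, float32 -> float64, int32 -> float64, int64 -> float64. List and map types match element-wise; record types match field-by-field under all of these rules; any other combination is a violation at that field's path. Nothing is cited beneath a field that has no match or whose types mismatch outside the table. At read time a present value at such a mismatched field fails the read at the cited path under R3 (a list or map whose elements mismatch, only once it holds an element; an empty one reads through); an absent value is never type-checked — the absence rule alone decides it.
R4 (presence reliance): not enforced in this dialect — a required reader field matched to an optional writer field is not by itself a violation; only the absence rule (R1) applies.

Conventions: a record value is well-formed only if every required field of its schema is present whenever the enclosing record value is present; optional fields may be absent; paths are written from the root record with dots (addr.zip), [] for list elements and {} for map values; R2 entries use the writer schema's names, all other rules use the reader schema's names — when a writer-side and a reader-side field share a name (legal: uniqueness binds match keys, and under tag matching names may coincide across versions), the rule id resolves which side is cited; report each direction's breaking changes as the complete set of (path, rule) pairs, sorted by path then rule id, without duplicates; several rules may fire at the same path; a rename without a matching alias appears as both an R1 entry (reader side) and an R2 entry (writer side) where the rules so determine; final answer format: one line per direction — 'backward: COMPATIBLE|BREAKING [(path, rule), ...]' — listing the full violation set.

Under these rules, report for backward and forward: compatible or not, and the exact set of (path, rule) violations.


the writer's type comes first in each Session pair
backward analysis of Session with v2 as reader and v1 as writer:
  tags: paired with writer tags (list<float32> -> list<float32>; writer optional)
  addr: paired with writer addr (Meta -> Meta; writer optional)
  weight: paired with writer weight (float64 -> float64; writer optional)
  version: paired with writer version (int64 -> int64; writer optional)
  payload: paired with writer payload (bytes -> bytes; writer required)
  primary: no writer-side match
  writer enabled: unknown to reader
  writer factor: unknown to reader
  addr.verified: paired with writer addr.verified (bool -> bool; writer required)
  addr.seq: paired with writer addr.seq (int32 -> int32; writer required)
  addr.rating: paired with writer addr.rating (float64 -> float64; writer required)
  addr.avatar: paired with writer addr.avatar (bytes -> bytes; writer optional)
  nothing fires on Session: backward is COMPATIBLE
forward analysis of Session with v1 as reader and v2 as writer:
  tags: paired with writer tags (list<float32> -> list<float32>; writer optional)
  addr: paired with writer addr (Meta -> Meta; writer optional)
  weight: paired with writer weight (float64 -> float64; writer optional)
  version: paired with writer version (int64 -> int64; writer optional)
  payload: paired with writer payload (bytes -> bytes; writer required)
  enabled: no writer-side match
  factor: no writer-side match
  writer primary: unknown to reader
  addr.verified: paired with writer addr.verified (bool -> bool; writer required)
  addr.seq: paired with writer addr.seq (int32 -> int32; writer required)
  addr.rating: paired with writer addr.rating (float64 -> float64; writer required)
  addr.avatar: paired with writer addr.avatar (bytes -> bytes; writer optional)
  nothing fires on Session: forward is COMPATIBLE

backward: COMPATIBLE []; forward: COMPATIBLE []


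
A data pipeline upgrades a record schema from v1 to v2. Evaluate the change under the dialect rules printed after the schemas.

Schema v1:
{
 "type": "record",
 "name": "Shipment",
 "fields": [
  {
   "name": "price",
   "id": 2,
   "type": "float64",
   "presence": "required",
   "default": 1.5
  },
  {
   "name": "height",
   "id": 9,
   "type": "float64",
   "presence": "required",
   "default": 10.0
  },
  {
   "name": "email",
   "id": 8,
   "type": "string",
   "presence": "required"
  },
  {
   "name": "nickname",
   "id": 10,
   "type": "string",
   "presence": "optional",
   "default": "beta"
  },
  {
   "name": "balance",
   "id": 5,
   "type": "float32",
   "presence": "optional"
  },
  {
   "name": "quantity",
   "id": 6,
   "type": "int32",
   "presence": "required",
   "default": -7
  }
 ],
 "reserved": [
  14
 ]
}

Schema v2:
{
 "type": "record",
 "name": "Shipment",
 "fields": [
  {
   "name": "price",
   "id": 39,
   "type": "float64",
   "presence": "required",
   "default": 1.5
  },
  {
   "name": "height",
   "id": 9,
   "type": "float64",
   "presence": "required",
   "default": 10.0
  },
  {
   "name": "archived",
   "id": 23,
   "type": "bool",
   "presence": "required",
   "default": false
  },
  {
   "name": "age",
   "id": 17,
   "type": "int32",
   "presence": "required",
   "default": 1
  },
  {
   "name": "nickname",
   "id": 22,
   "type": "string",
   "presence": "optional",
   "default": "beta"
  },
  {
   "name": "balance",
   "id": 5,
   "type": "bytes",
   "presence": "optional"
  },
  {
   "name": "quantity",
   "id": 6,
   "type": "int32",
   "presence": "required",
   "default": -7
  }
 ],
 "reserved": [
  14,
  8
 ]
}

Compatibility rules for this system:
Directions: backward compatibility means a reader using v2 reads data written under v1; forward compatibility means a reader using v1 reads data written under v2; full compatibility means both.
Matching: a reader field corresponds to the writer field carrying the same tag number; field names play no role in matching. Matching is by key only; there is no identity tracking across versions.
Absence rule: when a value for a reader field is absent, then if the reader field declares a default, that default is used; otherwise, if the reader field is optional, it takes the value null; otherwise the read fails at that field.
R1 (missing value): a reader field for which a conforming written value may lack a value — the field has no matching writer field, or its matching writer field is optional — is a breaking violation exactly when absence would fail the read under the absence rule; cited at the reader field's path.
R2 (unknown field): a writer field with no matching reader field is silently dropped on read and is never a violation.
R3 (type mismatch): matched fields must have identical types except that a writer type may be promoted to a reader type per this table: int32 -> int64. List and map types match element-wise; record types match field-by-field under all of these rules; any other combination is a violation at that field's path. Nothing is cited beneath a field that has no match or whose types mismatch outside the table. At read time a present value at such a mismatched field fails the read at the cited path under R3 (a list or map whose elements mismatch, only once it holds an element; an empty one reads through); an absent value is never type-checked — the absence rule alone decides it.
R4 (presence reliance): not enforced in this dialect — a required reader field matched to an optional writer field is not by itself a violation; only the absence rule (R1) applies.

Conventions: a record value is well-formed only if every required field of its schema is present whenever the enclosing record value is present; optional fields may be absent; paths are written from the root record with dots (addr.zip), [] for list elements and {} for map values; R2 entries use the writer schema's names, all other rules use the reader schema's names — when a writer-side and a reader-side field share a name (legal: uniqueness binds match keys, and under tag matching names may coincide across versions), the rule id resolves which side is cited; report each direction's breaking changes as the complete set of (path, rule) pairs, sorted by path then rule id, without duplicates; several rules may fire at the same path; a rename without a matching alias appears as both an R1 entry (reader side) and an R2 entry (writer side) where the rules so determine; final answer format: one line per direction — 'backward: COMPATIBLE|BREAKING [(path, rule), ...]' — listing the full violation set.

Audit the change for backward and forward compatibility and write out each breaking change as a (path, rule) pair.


backward: BREAKING [(balance, R3)]; forward: BREAKING [(balance, R3), (email, R1)]

in Shipment below, arrows point writer -> reader
backward for Shipment (reader v2, writer v1):
  no writer field matches reader price
  height <- height (float64 -> float64, writer required)
  no writer field matches reader archived
  no writer field matches reader age
  no writer field matches reader nickname
  balance <- balance (float32 -> bytes, writer optional)
  quantity <- quantity (int32 -> int32, writer required)
  writer price: unknown to reader
  writer email: unknown to reader
  writer nickname: unknown to reader
  violation R3 at balance
  => backward: BREAKING (1)
forward for Shipment (reader v1, writer v2):
  no writer field matches reader price
  height <- height (float64 -> float64, writer required)
  no writer field matches reader email
  no writer field matches reader nickname
  balance <- balance (bytes -> float32, writer optional)
  quantity <- quantity (int32 -> int32, writer required)
  writer price: unknown to reader
  writer archived: unknown to reader
  writer age: unknown to reader
  writer nickname: unknown to reader
  violation R3 at balance
  violation R1 at email
  => forward: BREAKING (2)
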